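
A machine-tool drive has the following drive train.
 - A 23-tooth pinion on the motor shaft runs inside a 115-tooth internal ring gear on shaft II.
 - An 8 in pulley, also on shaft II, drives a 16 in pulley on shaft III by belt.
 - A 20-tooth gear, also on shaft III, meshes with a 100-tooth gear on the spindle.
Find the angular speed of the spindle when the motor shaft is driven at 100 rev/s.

Internal gear: ratio = 115/23 = 5, so shaft II turns at 100 / 5 = 20 rev/s.
Belt: ratio = 16/8 = 2, so shaft III turns at 20 / 2 = 10 rev/s.
Gear mesh: ratio = 100/20 = 5, so the spindle turns at 10 / 5 = 2 rev/s.

2 rev/s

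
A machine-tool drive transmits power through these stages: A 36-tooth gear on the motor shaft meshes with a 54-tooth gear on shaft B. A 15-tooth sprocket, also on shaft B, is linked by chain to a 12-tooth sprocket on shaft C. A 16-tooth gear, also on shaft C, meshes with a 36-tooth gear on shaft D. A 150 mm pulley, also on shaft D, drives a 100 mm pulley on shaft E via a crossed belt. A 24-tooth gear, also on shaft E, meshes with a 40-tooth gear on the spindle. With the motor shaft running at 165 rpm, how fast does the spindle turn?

55 rpm

the motor shaft → shaft B (gear mesh, 54/36): 165 ÷ 1.5 = 110 rpm
shaft B → shaft C (chain, 12/15): 110 ÷ 0.8 = 137.5 rpm
shaft C → shaft D (gear mesh, 36/16): 137.5 ÷ 2.25 = 61.111 rpm
shaft D → shaft E (belt, 100/150): 61.111 ÷ 0.66667 = 91.667 rpm
shaft E → the spindle (gear mesh, 40/24): 91.667 ÷ 1.6667 = 55 rpm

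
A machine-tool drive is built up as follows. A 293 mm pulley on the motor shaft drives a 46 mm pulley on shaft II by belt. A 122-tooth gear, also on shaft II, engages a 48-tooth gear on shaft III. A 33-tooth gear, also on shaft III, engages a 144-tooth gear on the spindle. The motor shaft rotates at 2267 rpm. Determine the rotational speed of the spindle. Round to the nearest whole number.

8411 rpm

the motor shaft → shaft II (belt, 46/293): 2267 ÷ 0.157 = 14440 rpm
shaft II → shaft III (gear mesh, 48/122): 14440 ÷ 0.39344 = 36701 rpm
shaft III → the spindle (gear mesh, 144/33): 36701 ÷ 4.3636 = 8410.7 rpm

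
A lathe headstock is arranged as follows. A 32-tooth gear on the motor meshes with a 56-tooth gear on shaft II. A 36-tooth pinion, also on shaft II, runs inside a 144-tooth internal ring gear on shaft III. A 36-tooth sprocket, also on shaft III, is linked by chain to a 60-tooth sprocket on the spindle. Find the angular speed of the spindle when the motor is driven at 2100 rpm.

gear mesh 56/32 = 1.75 → 2100/1.75 = 1200 rpm
internal gear 144/36 = 4 → 1200/4 = 300 rpm
chain 60/36 = 1.6667 → 300/1.6667 = 180 rpm

180 rpm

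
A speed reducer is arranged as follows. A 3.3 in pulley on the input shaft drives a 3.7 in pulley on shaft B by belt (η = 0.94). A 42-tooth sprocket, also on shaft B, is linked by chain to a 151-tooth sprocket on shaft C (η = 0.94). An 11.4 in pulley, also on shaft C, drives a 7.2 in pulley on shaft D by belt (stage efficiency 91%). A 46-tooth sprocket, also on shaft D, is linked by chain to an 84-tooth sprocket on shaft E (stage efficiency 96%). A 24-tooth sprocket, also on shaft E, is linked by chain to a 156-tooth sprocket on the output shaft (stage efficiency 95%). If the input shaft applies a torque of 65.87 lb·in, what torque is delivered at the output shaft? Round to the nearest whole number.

belt 3.7/3.3 = 1.1212 → τ = 65.87·1.1212·0.94 = 69.423 lb·in
chain 151/42 = 3.5952 → τ = 69.423·3.5952·0.94 = 234.62 lb·in
belt 7.2/11.4 = 0.63158 → τ = 234.62·0.63158·0.91 = 134.84 lb·in
chain 84/46 = 1.8261 → τ = 134.84·1.8261·0.96 = 236.39 lb·in
chain 156/24 = 6.5 → τ = 236.39·6.5·0.95 = 1459.7 lb·in

1460 lb·in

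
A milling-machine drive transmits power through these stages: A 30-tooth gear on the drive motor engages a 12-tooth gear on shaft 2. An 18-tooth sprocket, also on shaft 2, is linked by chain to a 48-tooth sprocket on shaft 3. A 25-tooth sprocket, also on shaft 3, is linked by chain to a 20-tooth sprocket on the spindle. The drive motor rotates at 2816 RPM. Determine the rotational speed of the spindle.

3300 RPM

Gear mesh: ratio = 12/30 = 0.4, so shaft 2 turns at 2816 / 0.4 = 7040 RPM.
Chain: ratio = 48/18 = 2.6667, so shaft 3 turns at 7040 / 2.6667 = 2640 RPM.
Chain: ratio = 20/25 = 0.8, so the spindle turns at 2640 / 0.8 = 3300 RPM.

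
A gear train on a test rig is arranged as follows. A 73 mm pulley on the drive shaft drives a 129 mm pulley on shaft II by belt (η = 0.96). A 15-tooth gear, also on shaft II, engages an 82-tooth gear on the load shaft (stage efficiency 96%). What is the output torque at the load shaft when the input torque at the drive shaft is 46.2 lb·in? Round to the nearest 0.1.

belt 129/73 = 1.7671 → τ = 46.2·1.7671·0.96 = 78.375 lb·in
gear mesh 82/15 = 5.4667 → τ = 78.375·5.4667·0.96 = 411.31 lb·in

411.3 lb·in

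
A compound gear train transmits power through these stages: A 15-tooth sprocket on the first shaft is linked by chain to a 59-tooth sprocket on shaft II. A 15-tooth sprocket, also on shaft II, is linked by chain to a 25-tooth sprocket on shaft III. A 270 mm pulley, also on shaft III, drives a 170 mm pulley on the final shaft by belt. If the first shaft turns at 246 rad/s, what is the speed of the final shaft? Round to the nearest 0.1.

the first shaft → shaft II (chain, 59/15): 246 ÷ 3.9333 = 62.542 rad/s
shaft II → shaft III (chain, 25/15): 62.542 ÷ 1.6667 = 37.525 rad/s
shaft III → the final shaft (belt, 170/270): 37.525 ÷ 0.62963 = 59.599 rad/s

59.6 rad/s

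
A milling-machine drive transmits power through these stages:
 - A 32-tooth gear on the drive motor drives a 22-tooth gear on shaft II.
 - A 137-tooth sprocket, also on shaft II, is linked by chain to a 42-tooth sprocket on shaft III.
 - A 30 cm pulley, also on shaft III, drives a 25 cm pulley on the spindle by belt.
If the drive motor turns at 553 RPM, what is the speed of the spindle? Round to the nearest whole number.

3149 RPM

Gear mesh: ratio = 22/32 = 0.6875, so shaft II turns at 553 / 0.6875 = 804.36 RPM.
Chain: ratio = 42/137 = 0.30657, so shaft III turns at 804.36 / 0.30657 = 2623.8 RPM.
Belt: ratio = 25/30 = 0.83333, so the spindle turns at 2623.8 / 0.83333 = 3148.5 RPM.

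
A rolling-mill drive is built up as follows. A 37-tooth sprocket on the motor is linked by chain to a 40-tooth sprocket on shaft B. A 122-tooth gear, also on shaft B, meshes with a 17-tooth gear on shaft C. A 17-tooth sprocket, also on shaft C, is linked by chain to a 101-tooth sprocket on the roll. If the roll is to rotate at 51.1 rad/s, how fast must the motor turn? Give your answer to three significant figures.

Overall ratio R = 1.0811 × 0.13934 × 5.9412 = 0.89499.
Required input speed = output speed × R = 51.1 × 0.89499 = 45.734 rad/s.

45.7 rad/s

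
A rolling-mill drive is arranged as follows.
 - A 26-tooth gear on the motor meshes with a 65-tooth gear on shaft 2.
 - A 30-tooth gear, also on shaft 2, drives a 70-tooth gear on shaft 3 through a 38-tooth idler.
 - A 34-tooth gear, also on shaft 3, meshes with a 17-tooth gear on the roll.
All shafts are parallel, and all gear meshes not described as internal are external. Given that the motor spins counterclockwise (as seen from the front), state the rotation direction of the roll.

counterclockwise

the motor → shaft 2: external mesh, 1 reversal → CW.
shaft 2 → shaft 3: driver → idler → driven is 2 external meshes, 2 reversals → CW.
shaft 3 → the roll: external mesh, 1 reversal → CCW.
4 reversals in total — an even number — so the roll turns the same way as the motor.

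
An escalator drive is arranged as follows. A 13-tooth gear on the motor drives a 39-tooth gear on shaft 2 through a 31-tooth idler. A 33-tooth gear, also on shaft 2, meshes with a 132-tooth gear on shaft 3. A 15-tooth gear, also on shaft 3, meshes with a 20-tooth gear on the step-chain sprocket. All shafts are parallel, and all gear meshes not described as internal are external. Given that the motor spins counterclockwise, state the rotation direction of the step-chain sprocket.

the motor → shaft 2: driver → idler → driven is 2 external meshes, 2 reversals → CCW.
shaft 2 → shaft 3: external mesh, 1 reversal → CW.
shaft 3 → the step-chain sprocket: external mesh, 1 reversal → CCW.
4 reversals in total — an even number — so the step-chain sprocket turns the same way as the motor.

counterclockwise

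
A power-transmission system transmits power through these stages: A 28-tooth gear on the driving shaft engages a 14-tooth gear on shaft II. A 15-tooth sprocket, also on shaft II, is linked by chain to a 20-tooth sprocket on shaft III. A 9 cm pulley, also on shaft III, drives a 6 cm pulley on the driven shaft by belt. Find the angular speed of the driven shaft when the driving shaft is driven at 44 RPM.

99 RPM

gear mesh 14/28 = 0.5 → 44/0.5 = 88 RPM
chain 20/15 = 1.3333 → 88/1.3333 = 66 RPM
belt 6/9 = 0.66667 → 66/0.66667 = 99 RPM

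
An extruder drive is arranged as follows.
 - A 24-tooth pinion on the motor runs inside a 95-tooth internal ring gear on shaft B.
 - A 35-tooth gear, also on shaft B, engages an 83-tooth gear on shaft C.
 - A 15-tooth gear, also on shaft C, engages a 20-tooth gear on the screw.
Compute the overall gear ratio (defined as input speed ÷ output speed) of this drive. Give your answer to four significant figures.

12.52

Each stage contributes driven/driver: internal gear 95/24 = 3.9583, gear mesh 83/35 = 2.3714, gear mesh 20/15 = 1.3333.
Overall: 3.9583 × 2.3714 × 1.3333 = 12.516.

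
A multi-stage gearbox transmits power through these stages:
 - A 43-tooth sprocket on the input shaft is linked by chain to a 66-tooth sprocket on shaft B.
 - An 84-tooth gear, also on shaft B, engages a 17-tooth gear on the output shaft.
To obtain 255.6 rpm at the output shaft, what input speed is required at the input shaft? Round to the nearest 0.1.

Overall ratio R = 1.5349 × 0.20238 = 0.31063.
Required input speed = output speed × R = 255.6 × 0.31063 = 79.397 rpm.

79.4 rpm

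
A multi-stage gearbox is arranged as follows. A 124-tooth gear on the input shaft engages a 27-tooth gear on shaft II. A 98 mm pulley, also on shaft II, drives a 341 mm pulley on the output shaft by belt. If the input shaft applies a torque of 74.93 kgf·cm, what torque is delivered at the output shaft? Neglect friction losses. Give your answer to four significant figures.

Gear mesh: ratio = 27/124 = 0.21774; torque at shaft II = 74.93 × 0.21774 = 16.315 kgf·cm.
Belt: ratio = 341/98 = 3.4796; torque at the output shaft = 16.315 × 3.4796 = 56.771 kgf·cm.

56.77 kgf·cm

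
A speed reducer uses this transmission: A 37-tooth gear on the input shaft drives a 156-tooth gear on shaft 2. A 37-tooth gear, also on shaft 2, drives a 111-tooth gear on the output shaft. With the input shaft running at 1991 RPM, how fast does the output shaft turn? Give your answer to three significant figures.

157 RPM

gear mesh 156/37 = 4.2162 → 1991/4.2162 = 472.22 RPM
gear mesh 111/37 = 3 → 472.22/3 = 157.41 RPM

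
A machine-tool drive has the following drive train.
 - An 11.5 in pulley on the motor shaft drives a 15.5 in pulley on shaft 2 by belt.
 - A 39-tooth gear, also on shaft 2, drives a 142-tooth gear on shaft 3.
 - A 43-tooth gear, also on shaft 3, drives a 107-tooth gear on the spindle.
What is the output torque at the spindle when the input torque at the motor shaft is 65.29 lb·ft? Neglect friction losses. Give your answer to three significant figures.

Belt: ratio = 15.5/11.5 = 1.3478; torque at shaft 2 = 65.29 × 1.3478 = 88 lb·ft.
Gear mesh: ratio = 142/39 = 3.641; torque at shaft 3 = 88 × 3.641 = 320.41 lb·ft.
Gear mesh: ratio = 107/43 = 2.4884; torque at the spindle = 320.41 × 2.4884 = 797.3 lb·ft.

797 lb·ft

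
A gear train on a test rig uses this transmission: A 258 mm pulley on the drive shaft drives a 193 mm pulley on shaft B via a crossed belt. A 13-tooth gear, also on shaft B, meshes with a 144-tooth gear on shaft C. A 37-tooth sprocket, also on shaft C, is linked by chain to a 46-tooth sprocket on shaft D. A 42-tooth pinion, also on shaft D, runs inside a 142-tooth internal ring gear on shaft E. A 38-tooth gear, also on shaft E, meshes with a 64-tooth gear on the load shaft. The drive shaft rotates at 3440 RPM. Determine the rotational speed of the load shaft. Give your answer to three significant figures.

58.6 RPM

the drive shaft → shaft B (belt, 193/258): 3440 ÷ 0.74806 = 4598.5 RPM
shaft B → shaft C (gear mesh, 144/13): 4598.5 ÷ 11.077 = 415.15 RPM
shaft C → shaft D (chain, 46/37): 415.15 ÷ 1.2432 = 333.92 RPM
shaft D → shaft E (internal gear, 142/42): 333.92 ÷ 3.381 = 98.766 RPM
shaft E → the load shaft (gear mesh, 64/38): 98.766 ÷ 1.6842 = 58.642 RPM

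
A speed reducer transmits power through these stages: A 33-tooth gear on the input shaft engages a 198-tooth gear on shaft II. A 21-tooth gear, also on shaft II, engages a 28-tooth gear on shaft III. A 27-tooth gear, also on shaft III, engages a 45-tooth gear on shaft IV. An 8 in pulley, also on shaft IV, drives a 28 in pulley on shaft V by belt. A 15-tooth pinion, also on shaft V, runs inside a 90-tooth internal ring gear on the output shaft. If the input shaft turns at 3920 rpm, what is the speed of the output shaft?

14 rpm

gear mesh 198/33 = 6 → 3920/6 = 653.33 rpm
gear mesh 28/21 = 1.3333 → 653.33/1.3333 = 490 rpm
gear mesh 45/27 = 1.6667 → 490/1.6667 = 294 rpm
belt 28/8 = 3.5 → 294/3.5 = 84 rpm
internal gear 90/15 = 6 → 84/6 = 14 rpm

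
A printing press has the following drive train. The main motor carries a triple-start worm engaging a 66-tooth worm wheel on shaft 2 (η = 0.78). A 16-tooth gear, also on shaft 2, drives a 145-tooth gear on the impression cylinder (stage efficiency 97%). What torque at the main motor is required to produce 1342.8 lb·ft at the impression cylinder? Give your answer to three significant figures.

8.90 lb·ft

Overall ratio R = 22 × 9.0625 = 199.38; overall efficiency η = 0.78 × 0.97 = 0.7566.
Input torque = output torque / (R × η) = 1342.8 / (199.38 × 0.7566) = 8.9017 lb·ft.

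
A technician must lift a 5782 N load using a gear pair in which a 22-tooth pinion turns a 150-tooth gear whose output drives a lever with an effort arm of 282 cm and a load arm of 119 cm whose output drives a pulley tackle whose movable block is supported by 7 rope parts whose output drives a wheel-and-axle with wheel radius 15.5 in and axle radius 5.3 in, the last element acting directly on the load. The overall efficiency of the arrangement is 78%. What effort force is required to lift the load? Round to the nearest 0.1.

Gear pair MA = 150/22 = 6.8182.
Lever MA = effort arm / load arm = 282/119 = 2.3697.
Block-and-tackle MA = number of supporting rope parts = 7.
Wheel-and-axle MA = R/r = 15.5/5.3 = 2.9245.
Combined ideal MA = 6.8182 × 2.3697 × 7 × 2.9245 = 330.77.
Actual MA = 330.77 × 0.78 = 258.
Effort = load / actual MA = 5782 / 258 = 22.411 N.

22.4 N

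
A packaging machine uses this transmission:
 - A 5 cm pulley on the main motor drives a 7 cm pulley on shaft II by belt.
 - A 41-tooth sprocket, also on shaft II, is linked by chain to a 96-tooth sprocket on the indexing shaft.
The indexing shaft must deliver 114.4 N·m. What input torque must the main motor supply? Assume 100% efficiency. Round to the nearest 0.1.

Overall ratio R = 1.4 × 2.3415 = 3.278.
Input torque = output torque / R = 114.4 / 3.278 = 34.899 N·m.

34.9 N·m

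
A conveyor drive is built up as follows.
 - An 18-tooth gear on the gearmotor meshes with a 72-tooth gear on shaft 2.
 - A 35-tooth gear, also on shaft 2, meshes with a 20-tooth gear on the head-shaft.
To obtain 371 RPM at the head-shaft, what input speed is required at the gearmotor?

Overall ratio R = 4 × 0.57143 = 2.2857.
Required input speed = output speed × R = 371 × 2.2857 = 848 RPM.

848 RPM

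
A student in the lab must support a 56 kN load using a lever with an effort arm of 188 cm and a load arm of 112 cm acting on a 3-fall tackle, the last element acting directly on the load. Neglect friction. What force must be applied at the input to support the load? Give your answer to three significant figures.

Lever MA = effort arm / load arm = 188/112 = 1.6786.
Block-and-tackle MA = number of supporting rope parts = 3.
Combined ideal MA = 1.6786 × 3 = 5.0357.
Effort = load / MA = 56 / 5.0357 = 11.121 kN.

11.1 kN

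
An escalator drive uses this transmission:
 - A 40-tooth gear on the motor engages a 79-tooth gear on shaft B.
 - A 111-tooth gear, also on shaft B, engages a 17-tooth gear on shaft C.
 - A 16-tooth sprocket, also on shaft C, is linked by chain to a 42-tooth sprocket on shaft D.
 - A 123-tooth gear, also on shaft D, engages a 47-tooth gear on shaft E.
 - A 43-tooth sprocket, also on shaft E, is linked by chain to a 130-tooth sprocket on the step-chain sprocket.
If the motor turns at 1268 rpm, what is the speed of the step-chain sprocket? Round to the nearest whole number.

Gear mesh: ratio = 79/40 = 1.975, so shaft B turns at 1268 / 1.975 = 642.03 rpm.
Gear mesh: ratio = 17/111 = 0.15315, so shaft C turns at 642.03 / 0.15315 = 4192 rpm.
Chain: ratio = 42/16 = 2.625, so shaft D turns at 4192 / 2.625 = 1597 rpm.
Gear mesh: ratio = 47/123 = 0.38211, so shaft E turns at 1597 / 0.38211 = 4179.3 rpm.
Chain: ratio = 130/43 = 3.0233, so the step-chain sprocket turns at 4179.3 / 3.0233 = 1382.4 rpm.

1382 rpm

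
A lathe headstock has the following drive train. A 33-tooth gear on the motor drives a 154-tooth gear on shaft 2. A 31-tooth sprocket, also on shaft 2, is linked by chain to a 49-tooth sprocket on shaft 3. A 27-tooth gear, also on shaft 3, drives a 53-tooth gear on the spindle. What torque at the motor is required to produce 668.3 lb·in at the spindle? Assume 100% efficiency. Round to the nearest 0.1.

46.2 lb·in

Overall ratio R = 4.6667 × 1.5806 × 1.963 = 14.479.
Input torque = output torque / R = 668.3 / 14.479 = 46.155 lb·in.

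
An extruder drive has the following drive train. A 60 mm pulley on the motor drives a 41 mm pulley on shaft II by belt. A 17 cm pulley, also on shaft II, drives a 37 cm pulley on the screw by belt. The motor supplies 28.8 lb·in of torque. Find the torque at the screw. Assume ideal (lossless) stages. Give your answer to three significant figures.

Belt: ratio = 41/60 = 0.68333; torque at shaft II = 28.8 × 0.68333 = 19.68 lb·in.
Belt: ratio = 37/17 = 2.1765; torque at the screw = 19.68 × 2.1765 = 42.833 lb·in.

42.8 lb·in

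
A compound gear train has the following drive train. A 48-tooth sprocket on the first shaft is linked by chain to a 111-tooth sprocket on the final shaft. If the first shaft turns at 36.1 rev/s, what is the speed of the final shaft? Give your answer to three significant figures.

15.6 rev/s

the first shaft → the final shaft (chain, 111/48): 36.1 ÷ 2.3125 = 15.611 rev/s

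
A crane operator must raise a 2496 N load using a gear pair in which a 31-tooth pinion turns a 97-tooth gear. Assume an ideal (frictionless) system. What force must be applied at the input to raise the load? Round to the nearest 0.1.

797.7 N

Gear pair MA = 97/31 = 3.129.
Effort = load / MA = 2496 / 3.129 = 797.69 N.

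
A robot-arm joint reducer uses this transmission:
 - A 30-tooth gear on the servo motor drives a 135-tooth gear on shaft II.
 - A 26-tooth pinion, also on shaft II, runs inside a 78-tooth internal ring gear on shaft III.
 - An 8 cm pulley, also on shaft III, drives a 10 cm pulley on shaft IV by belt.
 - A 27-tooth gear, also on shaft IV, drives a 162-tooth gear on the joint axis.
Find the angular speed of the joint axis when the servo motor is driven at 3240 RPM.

Gear mesh: ratio = 135/30 = 4.5, so shaft II turns at 3240 / 4.5 = 720 RPM.
Internal gear: ratio = 78/26 = 3, so shaft III turns at 720 / 3 = 240 RPM.
Belt: ratio = 10/8 = 1.25, so shaft IV turns at 240 / 1.25 = 192 RPM.
Gear mesh: ratio = 162/27 = 6, so the joint axis turns at 192 / 6 = 32 RPM.

32 RPM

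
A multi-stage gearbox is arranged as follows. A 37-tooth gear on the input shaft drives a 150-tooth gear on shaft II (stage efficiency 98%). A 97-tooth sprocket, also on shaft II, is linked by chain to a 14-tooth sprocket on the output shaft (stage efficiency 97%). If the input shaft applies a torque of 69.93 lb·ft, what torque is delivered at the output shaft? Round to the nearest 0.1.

38.9 lb·ft

Gear mesh: ratio = 150/37 = 4.0541; torque at shaft II = 69.93 × 4.0541 × 0.98 = 277.83 lb·ft.
Chain: ratio = 14/97 = 0.14433; torque at the output shaft = 277.83 × 0.14433 × 0.97 = 38.896 lb·ft.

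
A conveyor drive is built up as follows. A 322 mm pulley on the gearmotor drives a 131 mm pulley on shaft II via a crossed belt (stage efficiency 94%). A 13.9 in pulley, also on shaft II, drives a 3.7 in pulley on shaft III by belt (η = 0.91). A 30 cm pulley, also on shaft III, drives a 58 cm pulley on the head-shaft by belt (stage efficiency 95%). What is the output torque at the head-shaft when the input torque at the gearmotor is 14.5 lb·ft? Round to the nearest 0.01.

Belt: ratio = 131/322 = 0.40683; torque at shaft II = 14.5 × 0.40683 × 0.94 = 5.5451 lb·ft.
Belt: ratio = 3.7/13.9 = 0.26619; torque at shaft III = 5.5451 × 0.26619 × 0.91 = 1.3432 lb·ft.
Belt: ratio = 58/30 = 1.9333; torque at the head-shaft = 1.3432 × 1.9333 × 0.95 = 2.467 lb·ft.

2.47 lb·ft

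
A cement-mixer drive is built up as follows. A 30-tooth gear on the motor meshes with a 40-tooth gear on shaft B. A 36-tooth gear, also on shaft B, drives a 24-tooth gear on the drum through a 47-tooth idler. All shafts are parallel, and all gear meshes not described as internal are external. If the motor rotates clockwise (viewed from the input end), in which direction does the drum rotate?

the motor → shaft B: external mesh, 1 reversal → CCW.
shaft B → the drum: driver → idler → driven is 2 external meshes, 2 reversals → CCW.
3 reversals in total — an odd number — so the drum turns opposite to the motor.

anticlockwise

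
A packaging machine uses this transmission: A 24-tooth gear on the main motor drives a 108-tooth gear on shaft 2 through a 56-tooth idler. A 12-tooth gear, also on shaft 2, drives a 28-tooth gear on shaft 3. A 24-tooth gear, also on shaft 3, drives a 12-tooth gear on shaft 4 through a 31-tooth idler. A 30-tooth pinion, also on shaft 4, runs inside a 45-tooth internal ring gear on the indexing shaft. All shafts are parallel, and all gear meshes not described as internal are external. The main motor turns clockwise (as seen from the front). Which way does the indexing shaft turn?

counterclockwise

the main motor → shaft 2: driver → idler → driven is 2 external meshes, 2 reversals → CW.
shaft 2 → shaft 3: external mesh, 1 reversal → CCW.
shaft 3 → shaft 4: driver → idler → driven is 2 external meshes, 2 reversals → CCW.
shaft 4 → the indexing shaft: internal mesh, same direction → CCW.
5 reversals in total — an odd number — so the indexing shaft turns opposite to the main motor.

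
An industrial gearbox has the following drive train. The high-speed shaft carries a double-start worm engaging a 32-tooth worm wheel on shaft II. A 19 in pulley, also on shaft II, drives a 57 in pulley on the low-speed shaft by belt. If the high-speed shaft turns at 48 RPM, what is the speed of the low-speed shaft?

1 RPM

Worm: ratio = 32/2 = 16, so shaft II turns at 48 / 16 = 3 RPM.
Belt: ratio = 57/19 = 3, so the low-speed shaft turns at 3 / 3 = 1 RPM.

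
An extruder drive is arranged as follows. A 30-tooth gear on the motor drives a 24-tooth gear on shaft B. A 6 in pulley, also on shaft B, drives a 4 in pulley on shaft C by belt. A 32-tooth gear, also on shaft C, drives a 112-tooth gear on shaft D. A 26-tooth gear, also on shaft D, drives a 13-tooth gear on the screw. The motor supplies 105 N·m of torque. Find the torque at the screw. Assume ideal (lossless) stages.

gear mesh 24/30 = 0.8 → τ = 105·0.8 = 84 N·m
belt 4/6 = 0.66667 → τ = 84·0.66667 = 56 N·m
gear mesh 112/32 = 3.5 → τ = 56·3.5 = 196 N·m
gear mesh 13/26 = 0.5 → τ = 196·0.5 = 98 N·m

98 N·m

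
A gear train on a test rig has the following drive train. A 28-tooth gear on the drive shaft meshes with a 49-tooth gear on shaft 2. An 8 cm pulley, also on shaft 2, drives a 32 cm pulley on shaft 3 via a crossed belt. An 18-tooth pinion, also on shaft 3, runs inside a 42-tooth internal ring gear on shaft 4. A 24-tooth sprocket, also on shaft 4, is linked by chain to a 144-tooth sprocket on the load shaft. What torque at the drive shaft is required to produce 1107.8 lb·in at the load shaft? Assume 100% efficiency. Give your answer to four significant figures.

Overall ratio R = 1.75 × 4 × 2.3333 × 6 = 98.
Input torque = output torque / R = 1107.8 / 98 = 11.304 lb·in.

11.30 lb·in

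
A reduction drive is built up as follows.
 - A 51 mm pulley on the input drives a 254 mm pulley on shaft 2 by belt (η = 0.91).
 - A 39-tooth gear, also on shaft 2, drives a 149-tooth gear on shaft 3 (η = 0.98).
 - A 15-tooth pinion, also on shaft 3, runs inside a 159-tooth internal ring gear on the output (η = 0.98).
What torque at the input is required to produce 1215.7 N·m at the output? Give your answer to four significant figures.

Overall ratio R = 4.9804 × 3.8205 × 10.6 = 201.69; overall efficiency η = 0.91 × 0.98 × 0.98 = 0.8740.
Input torque = output torque / (R × η) = 1215.7 / (201.69 × 0.8740) = 6.8967 N·m.

6.897 N·m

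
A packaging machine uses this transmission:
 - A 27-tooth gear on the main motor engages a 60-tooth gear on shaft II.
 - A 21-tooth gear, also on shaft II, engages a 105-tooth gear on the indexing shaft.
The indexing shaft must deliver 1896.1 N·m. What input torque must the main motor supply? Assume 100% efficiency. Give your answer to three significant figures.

Overall ratio R = 2.2222 × 5 = 11.111.
Input torque = output torque / R = 1896.1 / 11.111 = 170.65 N·m.

171 N·m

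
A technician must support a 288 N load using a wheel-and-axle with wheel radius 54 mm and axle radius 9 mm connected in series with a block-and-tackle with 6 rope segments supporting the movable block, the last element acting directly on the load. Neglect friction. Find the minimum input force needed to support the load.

8 N

Wheel-and-axle MA = R/r = 54/9 = 6.
Block-and-tackle MA = number of supporting rope parts = 6.
Combined ideal MA = 6 × 6 = 36.
Effort = load / MA = 288 / 36 = 8 N.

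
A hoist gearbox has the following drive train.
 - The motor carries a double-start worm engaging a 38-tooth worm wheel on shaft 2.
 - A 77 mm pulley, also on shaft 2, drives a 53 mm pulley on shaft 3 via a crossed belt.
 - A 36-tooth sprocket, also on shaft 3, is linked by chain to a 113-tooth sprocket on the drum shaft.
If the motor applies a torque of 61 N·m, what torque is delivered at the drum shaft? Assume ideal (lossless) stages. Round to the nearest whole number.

2504 N·m

worm 38/2 = 19 → τ = 61·19 = 1159 N·m
belt 53/77 = 0.68831 → τ = 1159·0.68831 = 797.75 N·m
chain 113/36 = 3.1389 → τ = 797.75·3.1389 = 2504.1 N·m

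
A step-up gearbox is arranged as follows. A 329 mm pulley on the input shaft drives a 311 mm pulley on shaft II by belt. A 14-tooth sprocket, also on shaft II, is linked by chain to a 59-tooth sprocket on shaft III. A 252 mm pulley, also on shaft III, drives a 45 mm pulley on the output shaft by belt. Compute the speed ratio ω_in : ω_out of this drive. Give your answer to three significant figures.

0.711

Each stage contributes driven/driver: belt 311/329 = 0.94529, chain 59/14 = 4.2143, belt 45/252 = 0.17857.
Overall: 0.94529 × 4.2143 × 0.17857 = 0.71138.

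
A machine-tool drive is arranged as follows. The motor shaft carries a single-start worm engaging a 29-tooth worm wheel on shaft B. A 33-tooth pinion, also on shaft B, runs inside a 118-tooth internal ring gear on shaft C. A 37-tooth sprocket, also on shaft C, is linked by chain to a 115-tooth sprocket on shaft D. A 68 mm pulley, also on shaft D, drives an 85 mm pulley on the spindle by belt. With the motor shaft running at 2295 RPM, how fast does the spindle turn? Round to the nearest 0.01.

Worm: ratio = 29/1 = 29, so shaft B turns at 2295 / 29 = 79.138 RPM.
Internal gear: ratio = 118/33 = 3.5758, so shaft C turns at 79.138 / 3.5758 = 22.132 RPM.
Chain: ratio = 115/37 = 3.1081, so shaft D turns at 22.132 / 3.1081 = 7.1207 RPM.
Belt: ratio = 85/68 = 1.25, so the spindle turns at 7.1207 / 1.25 = 5.6965 RPM.

5.70 RPM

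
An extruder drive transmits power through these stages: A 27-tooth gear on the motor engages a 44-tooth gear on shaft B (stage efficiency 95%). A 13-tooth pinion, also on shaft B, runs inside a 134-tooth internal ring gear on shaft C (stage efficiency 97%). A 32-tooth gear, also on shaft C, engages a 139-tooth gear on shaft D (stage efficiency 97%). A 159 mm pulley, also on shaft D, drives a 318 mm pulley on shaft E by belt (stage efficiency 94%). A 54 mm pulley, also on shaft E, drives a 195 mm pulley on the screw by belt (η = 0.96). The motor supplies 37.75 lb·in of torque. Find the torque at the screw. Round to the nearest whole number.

gear mesh 44/27 = 1.6296 → τ = 37.75·1.6296·0.95 = 58.443 lb·in
internal gear 134/13 = 10.308 → τ = 58.443·10.308·0.97 = 584.34 lb·in
gear mesh 139/32 = 4.3438 → τ = 584.34·4.3438·0.97 = 2462.1 lb·in
belt 318/159 = 2 → τ = 2462.1·2·0.94 = 4628.7 lb·in
belt 195/54 = 3.6111 → τ = 4628.7·3.6111·0.96 = 16046 lb·in

16046 lb·in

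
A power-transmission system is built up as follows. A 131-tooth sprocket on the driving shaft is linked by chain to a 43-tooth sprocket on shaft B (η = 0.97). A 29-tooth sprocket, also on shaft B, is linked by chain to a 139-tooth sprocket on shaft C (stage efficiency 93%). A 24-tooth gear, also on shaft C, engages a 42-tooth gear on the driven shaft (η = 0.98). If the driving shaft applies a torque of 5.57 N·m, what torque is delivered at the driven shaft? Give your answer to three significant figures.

chain 43/131 = 0.32824 → τ = 5.57·0.32824·0.97 = 1.7735 N·m
chain 139/29 = 4.7931 → τ = 1.7735·4.7931·0.93 = 7.9054 N·m
gear mesh 42/24 = 1.75 → τ = 7.9054·1.75·0.98 = 13.558 N·m

13.6 N·m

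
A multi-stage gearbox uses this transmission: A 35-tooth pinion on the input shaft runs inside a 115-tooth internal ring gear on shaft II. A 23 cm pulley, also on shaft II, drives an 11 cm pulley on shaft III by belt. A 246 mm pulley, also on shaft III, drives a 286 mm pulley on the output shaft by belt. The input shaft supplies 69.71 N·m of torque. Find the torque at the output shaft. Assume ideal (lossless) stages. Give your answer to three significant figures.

internal gear 115/35 = 3.2857 → τ = 69.71·3.2857 = 229.05 N·m
belt 11/23 = 0.47826 → τ = 229.05·0.47826 = 109.54 N·m
belt 286/246 = 1.1626 → τ = 109.54·1.1626 = 127.36 N·m

127 N·m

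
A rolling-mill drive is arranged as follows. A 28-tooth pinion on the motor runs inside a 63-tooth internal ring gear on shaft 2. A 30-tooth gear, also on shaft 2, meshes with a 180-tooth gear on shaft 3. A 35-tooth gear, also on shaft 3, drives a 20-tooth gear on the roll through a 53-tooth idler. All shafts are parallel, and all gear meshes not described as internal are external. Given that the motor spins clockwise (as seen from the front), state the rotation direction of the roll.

the motor → shaft 2: internal mesh, same direction → CW.
shaft 2 → shaft 3: external mesh, 1 reversal → CCW.
shaft 3 → the roll: driver → idler → driven is 2 external meshes, 2 reversals → CCW.
3 reversals in total — an odd number — so the roll turns opposite to the motor.

counterclockwise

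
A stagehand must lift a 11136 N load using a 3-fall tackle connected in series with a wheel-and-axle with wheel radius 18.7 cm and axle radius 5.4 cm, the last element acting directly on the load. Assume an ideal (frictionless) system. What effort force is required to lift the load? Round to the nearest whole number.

1072 N

Block-and-tackle MA = number of supporting rope parts = 3.
Wheel-and-axle MA = R/r = 18.7/5.4 = 3.463.
Combined ideal MA = 3 × 3.463 = 10.389.
Effort = load / MA = 11136 / 10.389 = 1071.9 N.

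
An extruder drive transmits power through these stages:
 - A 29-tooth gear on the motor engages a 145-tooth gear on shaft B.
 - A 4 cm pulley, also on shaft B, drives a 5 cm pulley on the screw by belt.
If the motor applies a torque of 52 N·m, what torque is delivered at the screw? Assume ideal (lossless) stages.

325 N·m

gear mesh 145/29 = 5 → τ = 52·5 = 260 N·m
belt 5/4 = 1.25 → τ = 260·1.25 = 325 N·m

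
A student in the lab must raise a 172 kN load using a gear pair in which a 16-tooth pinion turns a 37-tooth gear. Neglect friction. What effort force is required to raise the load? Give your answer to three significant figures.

74.4 kN

Gear pair MA = 37/16 = 2.3125.
Effort = load / MA = 172 / 2.3125 = 74.378 kN.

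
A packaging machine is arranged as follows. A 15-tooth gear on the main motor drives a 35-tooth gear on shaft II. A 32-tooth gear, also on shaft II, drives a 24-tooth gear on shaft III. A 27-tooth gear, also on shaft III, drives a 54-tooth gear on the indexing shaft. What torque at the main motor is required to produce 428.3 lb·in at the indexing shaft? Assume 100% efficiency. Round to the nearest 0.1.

122.4 lb·in

Overall ratio R = 2.3333 × 0.75 × 2 = 3.5.
Input torque = output torque / R = 428.3 / 3.5 = 122.37 lb·in.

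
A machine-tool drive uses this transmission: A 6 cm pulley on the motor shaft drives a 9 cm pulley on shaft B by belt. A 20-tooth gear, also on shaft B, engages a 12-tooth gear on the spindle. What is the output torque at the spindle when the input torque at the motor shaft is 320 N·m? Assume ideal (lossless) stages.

belt 9/6 = 1.5 → τ = 320·1.5 = 480 N·m
gear mesh 12/20 = 0.6 → τ = 480·0.6 = 288 N·m

288 N·m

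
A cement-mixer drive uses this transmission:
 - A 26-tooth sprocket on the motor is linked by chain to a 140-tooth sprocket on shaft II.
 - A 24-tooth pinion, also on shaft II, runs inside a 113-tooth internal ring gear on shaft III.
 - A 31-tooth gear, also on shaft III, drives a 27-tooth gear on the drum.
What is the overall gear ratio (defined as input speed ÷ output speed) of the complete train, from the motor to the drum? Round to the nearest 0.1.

22.1

Each stage contributes driven/driver: chain 140/26 = 5.3846, internal gear 113/24 = 4.7083, gear mesh 27/31 = 0.87097.
Overall: 5.3846 × 4.7083 × 0.87097 = 22.081.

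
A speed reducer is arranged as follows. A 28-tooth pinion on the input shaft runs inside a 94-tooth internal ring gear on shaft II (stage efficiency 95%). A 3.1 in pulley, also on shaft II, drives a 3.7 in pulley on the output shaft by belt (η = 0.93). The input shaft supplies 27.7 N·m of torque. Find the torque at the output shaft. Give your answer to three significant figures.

98.1 N·m

Internal gear: ratio = 94/28 = 3.3571; torque at shaft II = 27.7 × 3.3571 × 0.95 = 88.343 N·m.
Belt: ratio = 3.7/3.1 = 1.1935; torque at the output shaft = 88.343 × 1.1935 × 0.93 = 98.061 N·m.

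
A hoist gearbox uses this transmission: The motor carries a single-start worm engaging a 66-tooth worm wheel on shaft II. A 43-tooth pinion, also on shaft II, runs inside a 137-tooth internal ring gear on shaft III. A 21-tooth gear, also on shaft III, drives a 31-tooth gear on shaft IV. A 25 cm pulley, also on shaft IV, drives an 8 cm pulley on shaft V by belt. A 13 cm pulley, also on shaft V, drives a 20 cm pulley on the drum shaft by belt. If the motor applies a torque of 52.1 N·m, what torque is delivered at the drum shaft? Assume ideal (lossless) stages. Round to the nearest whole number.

worm 66/1 = 66 → τ = 52.1·66 = 3438.6 N·m
internal gear 137/43 = 3.186 → τ = 3438.6·3.186 = 10956 N·m
gear mesh 31/21 = 1.4762 → τ = 10956·1.4762 = 16172 N·m
belt 8/25 = 0.32 → τ = 16172·0.32 = 5175.2 N·m
belt 20/13 = 1.5385 → τ = 5175.2·1.5385 = 7961.8 N·m

7962 N·m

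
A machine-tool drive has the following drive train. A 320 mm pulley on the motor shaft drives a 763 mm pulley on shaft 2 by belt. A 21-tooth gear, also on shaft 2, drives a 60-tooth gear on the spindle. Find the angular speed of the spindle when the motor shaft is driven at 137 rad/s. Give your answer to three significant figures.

the motor shaft → shaft 2 (belt, 763/320): 137 ÷ 2.3844 = 57.457 rad/s
shaft 2 → the spindle (gear mesh, 60/21): 57.457 ÷ 2.8571 = 20.11 rad/s

20.1 rad/s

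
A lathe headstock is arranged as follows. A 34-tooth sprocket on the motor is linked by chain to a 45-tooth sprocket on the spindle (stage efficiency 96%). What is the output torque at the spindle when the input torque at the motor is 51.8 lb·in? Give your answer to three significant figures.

Chain: ratio = 45/34 = 1.3235; torque at the spindle = 51.8 × 1.3235 × 0.96 = 65.816 lb·in.

65.8 lb·in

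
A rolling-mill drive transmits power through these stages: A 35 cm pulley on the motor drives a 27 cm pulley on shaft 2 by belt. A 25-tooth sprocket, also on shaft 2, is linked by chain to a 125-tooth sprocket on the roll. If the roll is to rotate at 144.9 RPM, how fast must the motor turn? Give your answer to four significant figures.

558.9 RPM

Overall ratio R = 0.77143 × 5 = 3.8571.
Required input speed = output speed × R = 144.9 × 3.8571 = 558.9 RPM.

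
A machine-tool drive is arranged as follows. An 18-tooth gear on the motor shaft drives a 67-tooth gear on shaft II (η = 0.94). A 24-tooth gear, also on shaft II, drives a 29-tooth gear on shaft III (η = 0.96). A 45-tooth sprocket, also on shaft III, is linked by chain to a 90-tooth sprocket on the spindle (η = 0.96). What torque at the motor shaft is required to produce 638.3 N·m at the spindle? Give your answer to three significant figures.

81.9 N·m

Overall ratio R = 3.7222 × 1.2083 × 2 = 8.9954; overall efficiency η = 0.94 × 0.96 × 0.96 = 0.8663.
Input torque = output torque / (R × η) = 638.3 / (8.9954 × 0.8663) = 81.91 N·m.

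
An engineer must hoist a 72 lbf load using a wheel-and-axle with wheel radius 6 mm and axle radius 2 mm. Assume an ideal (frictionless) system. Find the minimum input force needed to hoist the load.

24 lbf

Wheel-and-axle MA = R/r = 6/2 = 3.
Effort = load / MA = 72 / 3 = 24 lbf.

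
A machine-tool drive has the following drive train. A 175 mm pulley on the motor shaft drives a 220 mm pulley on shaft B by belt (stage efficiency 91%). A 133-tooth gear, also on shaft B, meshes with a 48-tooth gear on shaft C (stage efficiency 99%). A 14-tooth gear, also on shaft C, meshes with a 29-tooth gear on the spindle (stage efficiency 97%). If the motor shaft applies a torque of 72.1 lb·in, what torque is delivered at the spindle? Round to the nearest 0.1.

belt 220/175 = 1.2571 → τ = 72.1·1.2571·0.91 = 82.482 lb·in
gear mesh 48/133 = 0.3609 → τ = 82.482·0.3609·0.99 = 29.47 lb·in
gear mesh 29/14 = 2.0714 → τ = 29.47·2.0714·0.97 = 59.214 lb·in

59.2 lb·in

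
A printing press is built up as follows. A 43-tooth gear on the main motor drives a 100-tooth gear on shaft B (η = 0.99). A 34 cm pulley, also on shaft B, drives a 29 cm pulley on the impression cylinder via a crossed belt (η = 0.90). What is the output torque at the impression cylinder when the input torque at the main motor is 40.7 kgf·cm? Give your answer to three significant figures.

71.9 kgf·cm

gear mesh 100/43 = 2.3256 → τ = 40.7·2.3256·0.99 = 93.705 kgf·cm
belt 29/34 = 0.85294 → τ = 93.705·0.85294·0.90 = 71.932 kgf·cm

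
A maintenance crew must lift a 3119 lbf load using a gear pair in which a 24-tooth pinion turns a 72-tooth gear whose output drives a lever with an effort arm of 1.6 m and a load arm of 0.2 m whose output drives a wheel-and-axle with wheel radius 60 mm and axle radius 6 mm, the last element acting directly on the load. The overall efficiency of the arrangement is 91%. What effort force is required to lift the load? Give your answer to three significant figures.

Gear pair MA = 72/24 = 3.
Lever MA = effort arm / load arm = 1.6/0.2 = 8.
Wheel-and-axle MA = R/r = 60/6 = 10.
Combined ideal MA = 3 × 8 × 10 = 240.
Actual MA = 240 × 0.91 = 218.4.
Effort = load / actual MA = 3119 / 218.4 = 14.281 lbf.

14.3 lbf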